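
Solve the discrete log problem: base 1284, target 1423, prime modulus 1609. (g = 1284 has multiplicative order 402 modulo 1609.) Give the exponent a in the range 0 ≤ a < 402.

Baby-step giant-step with m = ceil(sqrt(402)) = 21.
Baby table (1284^j mod 1609 for j=0..20):
  0:1  1:1284  2:1040  3:1499  4:352  5:1448  6:837  7:1505
  8:11  9:1252  10:177  11:399  12:654  13:1447  14:1162  15:465
  16:121  17:900  18:338  19:1171  20:758
Giant step factor: 1284^(-21) ≡ 93 (mod 1609).
Scan 1423·93^i mod 1609 for i = 0, 1, …:
  i=0: 1423   i=1: 401   i=2: 286   i=3: 854
  i=4: 581   i=5: 936   i=6: 162   i=7: 585
  i=8: 1308   i=9: 969     …   i=15: 246
  i=16: 352
Match at i=16, j=4: a = 16·21 + 4 = 340.

340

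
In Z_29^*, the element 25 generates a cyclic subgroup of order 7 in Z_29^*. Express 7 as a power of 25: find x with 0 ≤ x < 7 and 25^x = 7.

Successive powers of 25 modulo 29:
  25^0=1  25^1=25  25^2=16  25^3=23  25^4=24  25^5=20
  25^6=7
So 25^6 ≡ 7 (mod 29), giving x = 6.

6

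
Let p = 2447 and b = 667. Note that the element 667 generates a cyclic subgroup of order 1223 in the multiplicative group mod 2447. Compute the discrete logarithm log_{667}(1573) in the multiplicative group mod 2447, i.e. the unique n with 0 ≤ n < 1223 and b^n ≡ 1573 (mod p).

387

Baby-step giant-step with m = ceil(sqrt(1223)) = 35.
Baby table (667^j mod 2447 for j=0..34):
  0:1  1:667  2:1982  3:614  4:889  5:789  6:158  7:165
  8:2387  9:1579  10:983  11:2312  12:494  13:1600  14:308  15:2335
  16:1153  17:693  18:2195  19:759  20:2171  21:1880  22:1096  23:1826
  24:1783  25:19  26:438  27:953  28:1878  29:2209  30:309  31:555
  32:688  33:1307  34:637
Giant step factor: 667^(-35) ≡ 969 (mod 2447).
Scan 1573·969^i mod 2447 for i = 0, 1, …:
  i=0: 1573   i=1: 2203   i=2: 923   i=3: 1232
  i=4: 2119   i=5: 278   i=6: 212   i=7: 2327
  i=8: 1176   i=9: 1689   i=10: 2045   i=11: 1982
Match at i=11, j=2: n = 11·35 + 2 = 387.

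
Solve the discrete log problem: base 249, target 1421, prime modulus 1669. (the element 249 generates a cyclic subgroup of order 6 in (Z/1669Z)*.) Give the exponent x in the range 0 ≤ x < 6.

Successive powers of 249 modulo 1669:
  249^0=1  249^1=249  249^2=248  249^3=1668  249^4=1420  249^5=1421
So 249^5 ≡ 1421 (mod 1669), giving x = 5.

5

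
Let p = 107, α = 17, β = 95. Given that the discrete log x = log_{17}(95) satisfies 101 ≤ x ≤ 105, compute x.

103

Compute 17^101 mod 107 = 94, then multiply by 17 repeatedly:
  17^101=94  17^102=100  17^103=95
Found 95 at exponent 103.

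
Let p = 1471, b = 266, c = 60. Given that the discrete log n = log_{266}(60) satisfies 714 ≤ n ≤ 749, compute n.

745

Compute 266^714 mod 1471 = 1401, then multiply by 266 repeatedly:
  266^714=1401  266^715=503  266^716=1408  266^717=894  266^718=973
  266^719=1393  266^720=1317  266^721=224  266^722=744  266^723=790
  266^724=1258  266^725=711  266^726=838  266^727=787  266^728=460
  266^729=267  266^730=414  266^731=1270  266^732=961  266^733=1143
  266^734=1012  266^735=1470  266^736=1205  266^737=1323  266^738=349
  266^739=161  266^740=167  266^741=292  266^742=1180  266^743=557
  266^744=1062  266^745=60
Found 60 at exponent 745.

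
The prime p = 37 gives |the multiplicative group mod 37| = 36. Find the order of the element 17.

36

The order of 17 must divide p − 1 = 36 = 2^2 · 3^2.
Divisors: 1, 2, 3, 4, 6, 9, 12, 18, 36.
Check each in increasing order: 17^1 ≡ 17;  17^2 ≡ 30;  17^3 ≡ 29;  17^4 ≡ 12;  17^6 ≡ 27;  17^9 ≡ 6;  17^12 ≡ 26;  17^18 ≡ 36;  17^36 ≡ 1.
Smallest exponent giving 1 is 36.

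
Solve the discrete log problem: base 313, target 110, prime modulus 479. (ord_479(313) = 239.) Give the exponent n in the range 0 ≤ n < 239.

44

Baby-step giant-step with m = ceil(sqrt(239)) = 16.
Baby table (313^j mod 479 for j=0..15):
  0:1  1:313  2:253  3:154  4:302  5:163  6:245  7:45
  8:194  9:368  10:224  11:178  12:150  13:8  14:109  15:108
Giant step factor: 313^(-16) ≡ 243 (mod 479).
Scan 110·243^i mod 479 for i = 0, 1, …:
  i=0: 110   i=1: 385   i=2: 150
Match at i=2, j=12: n = 2·16 + 12 = 44.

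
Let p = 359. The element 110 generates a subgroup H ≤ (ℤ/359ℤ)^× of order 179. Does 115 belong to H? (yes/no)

115 ∈ ⟨110⟩ iff 115^179 ≡ 1 (mod 359), since |⟨110⟩| = 179.
115^179 mod 359 = 1.
Since 1 = 1, 115 lies in the subgroup.

yes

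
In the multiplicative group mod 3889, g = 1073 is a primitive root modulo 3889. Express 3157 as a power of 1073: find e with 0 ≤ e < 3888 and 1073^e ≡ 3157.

Baby-step giant-step with m = ceil(sqrt(3888)) = 63.
Baby table (1073^j mod 3889 for j=0..62):
  0:1  1:1073  2:185  3:166  4:3113  5:3487  6:333  7:3410
  8:3270  9:832  10:2155  11:2249  12:1997  13:3831  14:3879  15:937
  16:2039  17:2229  18:3871  19:131  20:559  21:901  22:2301  23:3347
  24:1784  25:844  26:3364  27:580  28:100  29:2297  30:2944  31:1044
  32:180  33:2579  34:2188  35:2657  36:324  37:1531  38:1605  39:3227
  40:1361  41:1978  42:2889  43:364  44:1672  45:1227  46:2089  47:1433
  48:1454  49:653  50:649  51:246  52:3395  53:2731  54:1946  55:3554
  56:2222  57:249  58:2725  59:3286  60:2444  61:1226  62:1016
Giant step factor: 1073^(-63) ≡ 3138 (mod 3889).
Scan 3157·3138^i mod 3889 for i = 0, 1, …:
  i=0: 3157   i=1: 1383   i=2: 3619   i=3: 542
  i=4: 1303   i=5: 1475   i=6: 640   i=7: 1596
  i=8: 3105   i=9: 1545     …   i=33: 3076
  i=34: 3879
Match at i=34, j=14: e = 34·63 + 14 = 2156.

2156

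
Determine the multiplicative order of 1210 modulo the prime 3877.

The order of 1210 must divide p − 1 = 3876 = 2^2 · 3 · 17 · 19.
Divisors: 1, 2, 3, 4, 6, 12, 17, 19, 34, 38, 51, 57, 68, 76, 102, 114, 204, 228, 323, 646, 969, 1292, 1938, 3876.
Check each in increasing order: 1210^1 ≡ 1210;  1210^2 ≡ 2471;  1210^3 ≡ 743;  1210^4 ≡ 3443;  1210^6 ≡ 1515;  1210^12 ≡ 41;  1210^17 ≡ 2118;  1210^19 ≡ 3505;  1210^34 ≡ 235;  1210^38 ≡ 2689;  1210^51 ≡ 1474;  1210^57 ≡ 3835;  1210^68 ≡ 947;  1210^76 ≡ 116;  1210^102 ≡ 1556;  1210^114 ≡ 1764;  1210^204 ≡ 1888;  1210^228 ≡ 2342;  1210^323 ≡ 3652;  1210^646 ≡ 224;  1210^969 ≡ 1.
Smallest exponent giving 1 is 969.

969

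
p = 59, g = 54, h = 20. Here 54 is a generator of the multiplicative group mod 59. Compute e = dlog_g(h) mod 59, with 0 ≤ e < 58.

40

Baby-step giant-step with m = ceil(sqrt(58)) = 8.
Baby table (54^j mod 59 for j=0..7):
  0:1  1:54  2:25  3:52  4:35  5:2  6:49  7:50
Giant step factor: 54^(-8) ≡ 21 (mod 59).
Scan 20·21^i mod 59 for i = 0, 1, …:
  i=0: 20   i=1: 7   i=2: 29   i=3: 19
  i=4: 45   i=5: 1
Match at i=5, j=0: e = 5·8 + 0 = 40.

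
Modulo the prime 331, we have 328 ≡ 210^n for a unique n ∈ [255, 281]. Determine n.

Compute 210^255 mod 331 = 257, then multiply by 210 repeatedly:
  210^255=257  210^256=17  210^257=260  210^258=316  210^259=160
  210^260=169  210^261=73  210^262=104  210^263=325  210^264=64
  210^265=200  210^266=294  210^267=174  210^268=130  210^269=158
  210^270=80  210^271=250  210^272=202  210^273=52  210^274=328
Found 328 at exponent 274.

274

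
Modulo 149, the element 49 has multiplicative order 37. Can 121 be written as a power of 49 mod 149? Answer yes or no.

no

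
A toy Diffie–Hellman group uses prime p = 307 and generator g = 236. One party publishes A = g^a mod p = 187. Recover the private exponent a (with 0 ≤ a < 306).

Successive powers of 236 modulo 307:
  236^0=1  236^1=236  236^2=129  236^3=51  236^4=63  236^5=132
  236^6=145  236^7=143  236^8=285  236^9=27  236^10=232  236^11=106
  236^12=149  236^13=166  236^14=187
So 236^14 ≡ 187 (mod 307), giving a = 14.

14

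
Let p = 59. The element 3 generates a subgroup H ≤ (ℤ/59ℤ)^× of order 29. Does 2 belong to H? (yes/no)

2 ∈ ⟨3⟩ iff 2^29 ≡ 1 (mod 59), since |⟨3⟩| = 29.
2^29 mod 59 = 58.
Since 58 ≠ 1, 2 does not lie in the subgroup.

no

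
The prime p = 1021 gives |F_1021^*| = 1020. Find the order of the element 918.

1020

The order of 918 must divide p − 1 = 1020 = 2^2 · 3 · 5 · 17.
Divisors: 1, 2, 3, 4, 5, 6, 10, 12, 15, 17, 20, 30, 34, 51, 60, 68, 85, 102, 170, 204, 255, 340, 510, 1020.
Check each in increasing order: 918^1 ≡ 918;  918^2 ≡ 399;  918^3 ≡ 764;  918^4 ≡ 946;  918^5 ≡ 578;  918^6 ≡ 705;  918^10 ≡ 217;  918^12 ≡ 819;  918^15 ≡ 864;  918^17 ≡ 659;  918^20 ≡ 123;  918^30 ≡ 145;  918^34 ≡ 356;  918^51 ≡ 795;  918^60 ≡ 605;  918^68 ≡ 132;  918^85 ≡ 203;  918^102 ≡ 26;  918^170 ≡ 369;  918^204 ≡ 676;  918^255 ≡ 374;  918^340 ≡ 368;  918^510 ≡ 1020;  918^1020 ≡ 1.
Smallest exponent giving 1 is 1020.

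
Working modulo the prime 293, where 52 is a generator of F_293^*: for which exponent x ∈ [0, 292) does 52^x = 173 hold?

83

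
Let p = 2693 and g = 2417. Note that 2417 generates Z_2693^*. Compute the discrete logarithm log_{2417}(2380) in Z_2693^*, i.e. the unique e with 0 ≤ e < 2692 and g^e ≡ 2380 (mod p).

Baby-step giant-step with m = ceil(sqrt(2692)) = 52.
Baby table (2417^j mod 2693 for j=0..51):
  0:1  1:2417  2:772  3:2368  4:831  5:2242  6:598  7:1918
  8:1153  9:2239  10:1426  11:2295  12:2128  13:2439  14:86  15:501
  16:1760  17:1673  18:1448  19:1609  20:261  21:675  22:2210  23:1351
  24:1451  25:781  26:2577  27:2393  28:2010  29:2691  30:552  31:1149
  32:650  33:1031  34:902  35:1497  36:1550  37:387  38:908  39:2534
  40:796  41:1130  42:508  43:2521  44:1691  45:1866  46:2040  47:2490
  48:2168  49:2171  50:1343  51:966
Giant step factor: 2417^(-52) ≡ 1496 (mod 2693).
Scan 2380·1496^i mod 2693 for i = 0, 1, …:
  i=0: 2380   i=1: 334   i=2: 1459   i=3: 1334
  i=4: 151   i=5: 2377   i=6: 1232   i=7: 1060
  i=8: 2276   i=9: 944     …   i=39: 1393
  i=40: 2239
Match at i=40, j=9: e = 40·52 + 9 = 2089.

2089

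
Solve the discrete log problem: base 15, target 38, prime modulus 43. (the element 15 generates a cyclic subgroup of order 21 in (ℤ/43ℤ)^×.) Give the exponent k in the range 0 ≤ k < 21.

5

Successive powers of 15 modulo 43:
  15^0=1  15^1=15  15^2=10  15^3=21  15^4=14  15^5=38
So 15^5 ≡ 38 (mod 43), giving k = 5.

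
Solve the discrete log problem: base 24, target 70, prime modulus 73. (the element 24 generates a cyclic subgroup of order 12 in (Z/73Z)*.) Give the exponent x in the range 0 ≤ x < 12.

11

Successive powers of 24 modulo 73:
  24^0=1  24^1=24  24^2=65  24^3=27  24^4=64  24^5=3
  24^6=72  24^7=49  24^8=8  24^9=46  24^10=9  24^11=70
So 24^11 ≡ 70 (mod 73), giving x = 11.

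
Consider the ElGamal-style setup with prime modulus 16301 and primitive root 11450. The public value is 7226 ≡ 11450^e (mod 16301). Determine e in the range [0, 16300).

7277

Baby-step giant-step with m = ceil(sqrt(16300)) = 128.
Baby table (11450^j mod 16301 for j=0..127):
  0:1  1:11450  2:9858  3:5976  4:9903  5:15895  6:13386  7:7698
  8:2593  9:5729  10:1826  11:9818  12:4404  13:6807  14:5069  15:8490
  16:7637  17:5086  18:7528  19:12213  20:8872  21:12869  22:5311  23:8220
  24:13327  25:489  26:7807  27:11767  28:4385  29:1170  30:13379  31:9053
  32:15092  33:12800  34:14010  35:12660  36:8508  37:1824  38:3219  39:989
  40:11156  41:1564  42:9302  43:13467  44:5991  45:2342  46:755  47:5220
  48:9534  49:12804  50:10907  51:3189  52:16111  53:8834  54:1595  55:5630
  56:9346  57:11936  58:15917  59:4470  60:12661  61:3657  62:11682  63:9195
  64:10892  65:10750  66:14950  67:699  68:16060  69:11720  70:4168  71:10573
  72:9624  73:40  74:1572  75:3096  76:10826  77:4896  78:61  79:13808
  80:14502  81:5914  82:946  83:7836  84:1496  85:13150  86:11464  87:7148
  88:13580  89:12062  90:7828  91:7702  92:15791  93:12559  94:9429  95:527
  96:2780  97:11448  98:3259  99:2561  100:14252  101:12390  102:14198  103:13528
  104:3498  105:543  106:6669  107:6166  108:1069  109:14300  110:7756  111:14653
  112:6958  113:6113  114:13657  115:13458  116:747  117:11426  118:12175  119:13899
  120:13188  121:6437  122:6829  123:12454  124:13453  125:8701  126:11039  127:14897
Giant step factor: 11450^(-128) ≡ 12964 (mod 16301).
Scan 7226·12964^i mod 16301 for i = 0, 1, …:
  i=0: 7226   i=1: 12318   i=2: 5956   i=3: 12048
  i=4: 10391   i=5: 13761   i=6: 15761   i=7: 8870
  i=8: 3426   i=9: 10740     …   i=55: 15945
  i=56: 14300
Match at i=56, j=109: e = 56·128 + 109 = 7277.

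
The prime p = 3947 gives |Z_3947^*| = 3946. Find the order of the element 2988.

The order of 2988 must divide p − 1 = 3946 = 2 · 1973.
Divisors: 1, 2, 1973, 3946.
Check each in increasing order: 2988^1 ≡ 2988;  2988^2 ≡ 30;  2988^1973 ≡ 1.
Smallest exponent giving 1 is 1973.

1973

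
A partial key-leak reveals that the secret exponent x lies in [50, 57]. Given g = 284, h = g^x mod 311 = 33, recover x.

57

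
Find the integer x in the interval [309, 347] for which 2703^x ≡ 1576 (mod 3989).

323

Compute 2703^309 mod 3989 = 1353, then multiply by 2703 repeatedly:
  2703^309=1353  2703^310=3235  2703^311=317  2703^312=3205  2703^313=2996
  2703^314=518  2703^315=15  2703^316=655  2703^317=3338  2703^318=3485
  2703^319=1926  2703^320=333  2703^321=2574  2703^322=706  2703^323=1576
Found 1576 at exponent 323.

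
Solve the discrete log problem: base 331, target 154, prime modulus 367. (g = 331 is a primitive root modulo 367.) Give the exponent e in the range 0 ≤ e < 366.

325

Baby-step giant-step with m = ceil(sqrt(366)) = 20.
Baby table (331^j mod 367 for j=0..19):
  0:1  1:331  2:195  3:320  4:224  5:10  6:7  7:115
  8:264  9:38  10:100  11:70  12:49  13:71  14:13  15:266
  16:333  17:123  18:343  19:130
Giant step factor: 331^(-20) ≡ 121 (mod 367).
Scan 154·121^i mod 367 for i = 0, 1, …:
  i=0: 154   i=1: 284   i=2: 233   i=3: 301
  i=4: 88   i=5: 5   i=6: 238   i=7: 172
  i=8: 260   i=9: 265     …   i=15: 176
  i=16: 10
Match at i=16, j=5: e = 16·20 + 5 = 325.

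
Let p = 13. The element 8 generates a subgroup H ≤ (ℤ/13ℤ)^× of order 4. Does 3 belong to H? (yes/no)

⟨8⟩ has order 4; its elements mod 13 are {1, 5, 8, 12}.
3 is not in this set.

no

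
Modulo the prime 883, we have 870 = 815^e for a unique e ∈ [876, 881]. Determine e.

Compute 815^876 mod 883 = 331, then multiply by 815 repeatedly:
  815^876=331  815^877=450  815^878=305  815^879=452  815^880=169
  815^881=870
Found 870 at exponent 881.

881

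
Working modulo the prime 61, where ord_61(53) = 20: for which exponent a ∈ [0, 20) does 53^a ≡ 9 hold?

4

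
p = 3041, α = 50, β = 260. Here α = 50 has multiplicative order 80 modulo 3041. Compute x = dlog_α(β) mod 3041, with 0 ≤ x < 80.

58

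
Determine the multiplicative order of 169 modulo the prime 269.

The order of 169 must divide p − 1 = 268 = 2^2 · 67.
Divisors: 1, 2, 4, 67, 134, 268.
Check each in increasing order: 169^1 ≡ 169;  169^2 ≡ 47;  169^4 ≡ 57;  169^67 ≡ 1.
Smallest exponent giving 1 is 67.

67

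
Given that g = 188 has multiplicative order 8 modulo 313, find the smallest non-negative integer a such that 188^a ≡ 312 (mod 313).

4

Successive powers of 188 modulo 313:
  188^0=1  188^1=188  188^2=288  188^3=308  188^4=312
So 188^4 ≡ 312 (mod 313), giving a = 4.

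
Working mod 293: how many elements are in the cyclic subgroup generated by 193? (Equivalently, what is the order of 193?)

146

The order of 193 must divide p − 1 = 292 = 2^2 · 73.
Divisors: 1, 2, 4, 73, 146, 292.
Check each in increasing order: 193^1 ≡ 193;  193^2 ≡ 38;  193^4 ≡ 272;  193^73 ≡ 292;  193^146 ≡ 1.
Smallest exponent giving 1 is 146.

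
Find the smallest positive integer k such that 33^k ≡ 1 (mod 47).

The order of 33 must divide p − 1 = 46 = 2 · 23.
Divisors: 1, 2, 23, 46.
Check each in increasing order: 33^1 ≡ 33;  33^2 ≡ 8;  33^23 ≡ 46;  33^46 ≡ 1.
Smallest exponent giving 1 is 46.

46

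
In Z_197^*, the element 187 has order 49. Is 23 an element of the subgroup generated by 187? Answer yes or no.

23 ∈ ⟨187⟩ iff 23^49 ≡ 1 (mod 197), since |⟨187⟩| = 49.
23^49 mod 197 = 1.
Since 1 = 1, 23 lies in the subgroup.

yes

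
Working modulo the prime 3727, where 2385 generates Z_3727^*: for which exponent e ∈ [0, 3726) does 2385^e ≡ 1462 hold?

Baby-step giant-step with m = ceil(sqrt(3726)) = 62.
Baby table (2385^j mod 3727 for j=0..61):
  0:1  1:2385  2:823  3:2453  4:2742  5:2512  6:1831  7:2618
  8:1205  9:408  10:333  11:354  12:1988  13:636  14:3698  15:1648
  16:2222  17:3403  18:2476  19:1692  20:2806  21:2345  22:2325  23:3076
  24:1524  25:915  26:1980  27:191  28:841  29:659  30:2648  31:1942
  32:2736  33:3110  34:620  35:2808  36:3388  37:244  38:528  39:3281
  40:2212  41:1915  42:1700  43:3251  44:1475  45:3314  46:2650  47:2985
  48:655  49:562  50:2377  51:378  52:3323  53:1753  54:2938  55:370
  56:2878  57:2623  58:1949  59:796  60:1417  61:2883
Giant step factor: 2385^(-62) ≡ 3551 (mod 3727).
Scan 1462·3551^i mod 3727 for i = 0, 1, …:
  i=0: 1462   i=1: 3578   i=2: 135   i=3: 2329
  i=4: 66   i=5: 3292   i=6: 2020   i=7: 2272
  i=8: 2644   i=9: 531     …   i=27: 26
  i=28: 2878
Match at i=28, j=56: e = 28·62 + 56 = 1792.

1792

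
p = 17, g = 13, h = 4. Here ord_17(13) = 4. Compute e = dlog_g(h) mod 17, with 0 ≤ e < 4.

3

Successive powers of 13 modulo 17:
  13^0=1  13^1=13  13^2=16  13^3=4
So 13^3 ≡ 4 (mod 17), giving e = 3.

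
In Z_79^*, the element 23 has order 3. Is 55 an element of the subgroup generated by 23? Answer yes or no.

yes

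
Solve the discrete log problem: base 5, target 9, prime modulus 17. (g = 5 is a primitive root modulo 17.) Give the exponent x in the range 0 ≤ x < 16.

10

Successive powers of 5 modulo 17:
  5^0=1  5^1=5  5^2=8  5^3=6  5^4=13  5^5=14
  5^6=2  5^7=10  5^8=16  5^9=12  5^10=9
So 5^10 ≡ 9 (mod 17), giving x = 10.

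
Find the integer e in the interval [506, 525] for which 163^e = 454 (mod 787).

515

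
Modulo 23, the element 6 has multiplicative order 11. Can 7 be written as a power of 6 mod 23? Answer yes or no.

no

⟨6⟩ has order 11; its elements mod 23 are {1, 2, 3, 4, 6, 8, 9, 12, 13, 16, 18}.
7 is not in this set.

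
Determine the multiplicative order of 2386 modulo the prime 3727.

The order of 2386 must divide p − 1 = 3726 = 2 · 3^4 · 23.
Divisors: 1, 2, 3, 6, 9, 18, 23, 27, 46, 54, 69, 81, 138, 162, 207, 414, 621, 1242, 1863, 3726.
Check each in increasing order: 2386^1 ≡ 2386;  2386^2 ≡ 1867;  2386^3 ≡ 897;  2386^6 ≡ 3304;  2386^9 ≡ 723;  2386^18 ≡ 949;  2386^23 ≡ 3376;  2386^27 ≡ 359;  2386^46 ≡ 210;  2386^54 ≡ 2163;  2386^69 ≡ 830;  2386^81 ≡ 1301;  2386^138 ≡ 3132;  2386^162 ≡ 543;  2386^207 ≡ 1841;  2386^414 ≡ 1438;  2386^621 ≡ 1188;  2386^1242 ≡ 2538;  2386^1863 ≡ 1.
Smallest exponent giving 1 is 1863.

1863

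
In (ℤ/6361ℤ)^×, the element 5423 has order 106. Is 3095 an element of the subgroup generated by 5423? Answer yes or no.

no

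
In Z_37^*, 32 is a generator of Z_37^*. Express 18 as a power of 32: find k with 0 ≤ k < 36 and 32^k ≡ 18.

Successive powers of 32 modulo 37:
  32^0=1  32^1=32  32^2=25  32^3=23  32^4=33  32^5=20
  32^6=11  32^7=19  32^8=16  32^9=31  32^10=30  32^11=35
  32^12=10  32^13=24  32^14=28  32^15=8  32^16=34  32^17=15
  32^18=36  32^19=5  32^20=12  32^21=14  32^22=4  32^23=17
  32^24=26  32^25=18
So 32^25 ≡ 18 (mod 37), giving k = 25.

25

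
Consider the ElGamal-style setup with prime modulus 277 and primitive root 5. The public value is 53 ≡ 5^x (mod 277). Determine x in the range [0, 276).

67

Baby-step giant-step with m = ceil(sqrt(276)) = 17.
Baby table (5^j mod 277 for j=0..16):
  0:1  1:5  2:25  3:125  4:71  5:78  6:113  7:11
  8:55  9:275  10:267  11:227  12:27  13:135  14:121  15:51
  16:255
Giant step factor: 5^(-17) ≡ 209 (mod 277).
Scan 53·209^i mod 277 for i = 0, 1, …:
  i=0: 53   i=1: 274   i=2: 204   i=3: 255
Match at i=3, j=16: x = 3·17 + 16 = 67.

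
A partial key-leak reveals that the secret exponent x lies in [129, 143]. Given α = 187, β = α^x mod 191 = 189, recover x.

143

Compute 187^129 mod 191 = 157, then multiply by 187 repeatedly:
  187^129=157  187^130=136  187^131=29  187^132=75  187^133=82
  187^134=54  187^135=166  187^136=100  187^137=173  187^138=72
  187^139=94  187^140=6  187^141=167  187^142=96  187^143=189
Found 189 at exponent 143.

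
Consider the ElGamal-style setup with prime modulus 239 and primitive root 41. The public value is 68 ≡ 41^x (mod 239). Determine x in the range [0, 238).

86

Baby-step giant-step with m = ceil(sqrt(238)) = 16.
Baby table (41^j mod 239 for j=0..15):
  0:1  1:41  2:8  3:89  4:64  5:234  6:34  7:199
  8:33  9:158  10:25  11:69  12:200  13:74  14:166  15:114
Giant step factor: 41^(-16) ≡ 124 (mod 239).
Scan 68·124^i mod 239 for i = 0, 1, …:
  i=0: 68   i=1: 67   i=2: 182   i=3: 102
  i=4: 220   i=5: 34
Match at i=5, j=6: x = 5·16 + 6 = 86.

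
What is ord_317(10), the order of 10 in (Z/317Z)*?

79

The order of 10 must divide p − 1 = 316 = 2^2 · 79.
Divisors: 1, 2, 4, 79, 158, 316.
Check each in increasing order: 10^1 ≡ 10;  10^2 ≡ 100;  10^4 ≡ 173;  10^79 ≡ 1.
Smallest exponent giving 1 is 79.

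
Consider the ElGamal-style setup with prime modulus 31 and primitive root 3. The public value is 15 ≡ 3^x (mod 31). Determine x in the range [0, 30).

Successive powers of 3 modulo 31:
  3^0=1  3^1=3  3^2=9  3^3=27  3^4=19  3^5=26
  3^6=16  3^7=17  3^8=20  3^9=29  3^10=25  3^11=13
  3^12=8  3^13=24  3^14=10  3^15=30  3^16=28  3^17=22
  3^18=4  3^19=12  3^20=5  3^21=15
So 3^21 ≡ 15 (mod 31), giving x = 21.

21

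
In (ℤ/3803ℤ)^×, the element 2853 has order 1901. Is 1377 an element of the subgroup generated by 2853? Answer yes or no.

1377 ∈ ⟨2853⟩ iff 1377^1901 ≡ 1 (mod 3803), since |⟨2853⟩| = 1901.
1377^1901 mod 3803 = 3802.
Since 3802 ≠ 1, 1377 does not lie in the subgroup.

no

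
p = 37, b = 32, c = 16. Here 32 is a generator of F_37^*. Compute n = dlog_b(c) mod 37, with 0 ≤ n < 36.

8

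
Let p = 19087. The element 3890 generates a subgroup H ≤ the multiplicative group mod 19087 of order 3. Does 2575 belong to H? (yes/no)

⟨3890⟩ has order 3; its elements mod 19087 are {1, 3890, 15196}.
2575 is not in this set.

no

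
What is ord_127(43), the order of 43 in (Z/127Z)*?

The order of 43 must divide p − 1 = 126 = 2 · 3^2 · 7.
Divisors: 1, 2, 3, 6, 7, 9, 14, 18, 21, 42, 63, 126.
Check each in increasing order: 43^1 ≡ 43;  43^2 ≡ 71;  43^3 ≡ 5;  43^6 ≡ 25;  43^7 ≡ 59;  43^9 ≡ 125;  43^14 ≡ 52;  43^18 ≡ 4;  43^21 ≡ 20;  43^42 ≡ 19;  43^63 ≡ 126;  43^126 ≡ 1.
Smallest exponent giving 1 is 126.

126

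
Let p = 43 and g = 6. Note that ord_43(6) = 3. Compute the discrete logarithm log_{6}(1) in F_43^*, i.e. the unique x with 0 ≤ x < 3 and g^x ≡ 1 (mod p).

0

Successive powers of 6 modulo 43:
  6^0=1
So 6^0 ≡ 1 (mod 43), giving x = 0.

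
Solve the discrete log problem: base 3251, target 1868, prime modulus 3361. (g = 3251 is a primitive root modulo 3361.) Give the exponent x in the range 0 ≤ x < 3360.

2936

Baby-step giant-step with m = ceil(sqrt(3360)) = 58.
Baby table (3251^j mod 3361 for j=0..57):
  0:1  1:3251  2:2017  3:3317  4:1479  5:1999  6:1936  7:2144
  8:2791  9:2202  10:3133  11:1553  12:581  13:3310  14:2249  15:1324
  16:2244  17:1874  18:2242  19:2094  20:1569  21:2182  22:1972  23:1545
  24:1461  25:618  26:2601  27:2936  28:3057  29:3191  30:1895  31:3293
  32:758  33:645  34:2992  35:258  36:1869  37:2792  38:2092  39:1789
  40:1509  41:2060  42:1948  43:824  44:107  45:1674  46:715  47:2014
  48:286  49:2150  50:2131  51:860  52:2869  53:344  54:2492  55:1482
  56:1669  57:1265
Giant step factor: 3251^(-58) ≡ 2484 (mod 3361).
Scan 1868·2484^i mod 3361 for i = 0, 1, …:
  i=0: 1868   i=1: 1932   i=2: 2941   i=3: 1991
  i=4: 1613   i=5: 380   i=6: 2840   i=7: 3182
  i=8: 2377   i=9: 2552     …   i=49: 2830
  i=50: 1869
Match at i=50, j=36: x = 50·58 + 36 = 2936.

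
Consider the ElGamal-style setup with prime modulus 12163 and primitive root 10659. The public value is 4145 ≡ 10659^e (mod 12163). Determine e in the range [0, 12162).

653

Baby-step giant-step with m = ceil(sqrt(12162)) = 111.
Baby table (10659^j mod 12163 for j=0..110):
  0:1  1:10659  2:11861  3:4177  4:6063  5:3498  6:5587  7:1785
  8:3383  9:8265  10:26  11:9548  12:4311  13:11298  14:11682  15:5807
  16:11469  17:9921  18:2817  19:8119  20:676  21:4988  22:2619  23:1836
  24:11820  25:5026  26:6282  27:2523  28:264  29:4323  30:5413  31:8058
  32:7279  33:11247  34:3245  35:9046  36:5213  37:4783  38:6864  39:2931
  40:6945  41:2737  42:6809  43:510  44:11392  45:4099  46:1745  47:2728
  48:8182  49:3228  50:10288  51:10347  52:6752  53:1097  54:4280  55:9270
  56:8881  57:10113  58:5961  59:10950  60:12065  61:1436  62:5270  63:4196
  64:1813  65:9923  66:11972  67:7515  68:9030  69:4951  70:9615  71:847
  72:3227  73:11792  74:10649  75:2575  76:7197  77:782  78:3683  79:7096
  80:6730  81:9859  82:10924  83:2517  84:9288  85:6135  86:4677  87:8169
  88:10617  89:2051  90:4698  91:911  92:4275  93:4627  94:10391  95:1391
  96:12135  97:5623  98:8456  99:4674  100:518  101:11523  102:1683  103:10835
  104:2580  105:11840  106:11435  107:242  108:922  109:12057  110:1305
Giant step factor: 10659^(-111) ≡ 5458 (mod 12163).
Scan 4145·5458^i mod 12163 for i = 0, 1, …:
  i=0: 4145   i=1: 230   i=2: 2551   i=3: 8886
  i=4: 5907   i=5: 8456
Match at i=5, j=98: e = 5·111 + 98 = 653.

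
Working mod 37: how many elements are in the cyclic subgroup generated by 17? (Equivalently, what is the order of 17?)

The order of 17 must divide p − 1 = 36 = 2^2 · 3^2.
Divisors: 1, 2, 3, 4, 6, 9, 12, 18, 36.
Check each in increasing order: 17^1 ≡ 17;  17^2 ≡ 30;  17^3 ≡ 29;  17^4 ≡ 12;  17^6 ≡ 27;  17^9 ≡ 6;  17^12 ≡ 26;  17^18 ≡ 36;  17^36 ≡ 1.
Smallest exponent giving 1 is 36.

36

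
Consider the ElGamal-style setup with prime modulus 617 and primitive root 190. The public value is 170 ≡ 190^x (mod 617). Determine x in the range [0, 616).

32

Baby-step giant-step with m = ceil(sqrt(616)) = 25.
Baby table (190^j mod 617 for j=0..24):
  0:1  1:190  2:314  3:428  4:493  5:503  6:552  7:607
  8:568  9:562  10:39  11:6  12:523  13:33  14:100  15:490
  16:550  17:227  18:557  19:323  20:287  21:234  22:36  23:53
  24:198
Giant step factor: 190^(-25) ≡ 254 (mod 617).
Scan 170·254^i mod 617 for i = 0, 1, …:
  i=0: 170   i=1: 607
Match at i=1, j=7: x = 1·25 + 7 = 32.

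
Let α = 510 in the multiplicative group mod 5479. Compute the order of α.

2739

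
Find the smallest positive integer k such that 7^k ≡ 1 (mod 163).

The order of 7 must divide p − 1 = 162 = 2 · 3^4.
Divisors: 1, 2, 3, 6, 9, 18, 27, 54, 81, 162.
Check each in increasing order: 7^1 ≡ 7;  7^2 ≡ 49;  7^3 ≡ 17;  7^6 ≡ 126;  7^9 ≡ 23;  7^18 ≡ 40;  7^27 ≡ 105;  7^54 ≡ 104;  7^81 ≡ 162;  7^162 ≡ 1.
Smallest exponent giving 1 is 162.

162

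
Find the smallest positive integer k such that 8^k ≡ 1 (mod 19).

6

The order of 8 must divide p − 1 = 18 = 2 · 3^2.
Divisors: 1, 2, 3, 6, 9, 18.
Check each in increasing order: 8^1 ≡ 8;  8^2 ≡ 7;  8^3 ≡ 18;  8^6 ≡ 1.
Smallest exponent giving 1 is 6.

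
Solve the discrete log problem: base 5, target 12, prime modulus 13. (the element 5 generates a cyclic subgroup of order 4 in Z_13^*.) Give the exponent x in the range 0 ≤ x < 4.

2

Successive powers of 5 modulo 13:
  5^0=1  5^1=5  5^2=12
So 5^2 ≡ 12 (mod 13), giving x = 2.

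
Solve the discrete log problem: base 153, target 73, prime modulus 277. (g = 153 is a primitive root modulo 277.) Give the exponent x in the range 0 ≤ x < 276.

Successive powers of 153 modulo 277:
  153^0=1  153^1=153  153^2=141  153^3=244  153^4=214  153^5=56
  153^6=258  153^7=140  153^8=91  153^9=73
So 153^9 ≡ 73 (mod 277), giving x = 9.

9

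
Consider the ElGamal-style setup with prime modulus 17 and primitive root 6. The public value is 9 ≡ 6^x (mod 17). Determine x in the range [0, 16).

14

Successive powers of 6 modulo 17:
  6^0=1  6^1=6  6^2=2  6^3=12  6^4=4  6^5=7
  6^6=8  6^7=14  6^8=16  6^9=11  6^10=15  6^11=5
  6^12=13  6^13=10  6^14=9
So 6^14 ≡ 9 (mod 17), giving x = 14.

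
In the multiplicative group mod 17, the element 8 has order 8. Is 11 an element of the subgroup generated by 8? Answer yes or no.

no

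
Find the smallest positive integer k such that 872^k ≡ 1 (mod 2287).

2286

The order of 872 must divide p − 1 = 2286 = 2 · 3^2 · 127.
Divisors: 1, 2, 3, 6, 9, 18, 127, 254, 381, 762, 1143, 2286.
Check each in increasing order: 872^1 ≡ 872;  872^2 ≡ 1100;  872^3 ≡ 947;  872^6 ≡ 305;  872^9 ≡ 673;  872^18 ≡ 103;  872^127 ≡ 1046;  872^254 ≡ 930;  872^381 ≡ 805;  872^762 ≡ 804;  872^1143 ≡ 2286;  872^2286 ≡ 1.
Smallest exponent giving 1 is 2286.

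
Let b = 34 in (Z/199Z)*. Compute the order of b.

The order of 34 must divide p − 1 = 198 = 2 · 3^2 · 11.
Divisors: 1, 2, 3, 6, 9, 11, 18, 22, 33, 66, 99, 198.
Check each in increasing order: 34^1 ≡ 34;  34^2 ≡ 161;  34^3 ≡ 101;  34^6 ≡ 52;  34^9 ≡ 78;  34^11 ≡ 21;  34^18 ≡ 114;  34^22 ≡ 43;  34^33 ≡ 107;  34^66 ≡ 106;  34^99 ≡ 198;  34^198 ≡ 1.
Smallest exponent giving 1 is 198.

198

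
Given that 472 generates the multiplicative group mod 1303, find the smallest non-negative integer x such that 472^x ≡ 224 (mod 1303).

1251

Baby-step giant-step with m = ceil(sqrt(1302)) = 37.
Baby table (472^j mod 1303 for j=0..36):
  0:1  1:472  2:1274  3:645  4:841  5:840  6:368  7:397
  8:1055  9:214  10:677  11:309  12:1215  13:160  14:1249  15:572
  16:263  17:351  18:191  19:245  20:976  21:713  22:362  23:171
  24:1229  25:253  26:843  27:481  28:310  29:384  30:131  31:591
  32:110  33:1103  34:719  35:588  36:1300
Giant step factor: 472^(-37) ≡ 934 (mod 1303).
Scan 224·934^i mod 1303 for i = 0, 1, …:
  i=0: 224   i=1: 736   i=2: 743   i=3: 766
  i=4: 97   i=5: 691   i=6: 409   i=7: 227
  i=8: 932   i=9: 84     …   i=32: 833
  i=33: 131
Match at i=33, j=30: x = 33·37 + 30 = 1251.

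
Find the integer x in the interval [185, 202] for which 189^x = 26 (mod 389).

201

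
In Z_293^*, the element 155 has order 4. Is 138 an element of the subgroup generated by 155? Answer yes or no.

⟨155⟩ has order 4; its elements mod 293 are {1, 138, 155, 292}.
138 is in this set.

yes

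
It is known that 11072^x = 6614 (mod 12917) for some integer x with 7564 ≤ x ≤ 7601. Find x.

Compute 11072^7564 mod 12917 = 8475, then multiply by 11072 repeatedly:
  11072^7564=8475  11072^7565=6112  11072^7566=12818  11072^7567=1817  11072^7568=6055
  11072^7569=1730  11072^7570=11566  11072^7571=12531  11072^7572=1735  11072^7573=2341
  11072^7574=8050  11072^7575=2300  11072^7576=6193  11072^7577=5460  11072^7578=1560
  11072^7579=2291  11072^7580=9881  11072^7581=8359  11072^7582=543  11072^7583=5691
  11072^7584=1626  11072^7585=9691  11072^7586=10150  11072^7587=2900  11072^7588=10055
  11072^7589=10254  11072^7590=4775  11072^7591=12436  11072^7592=9089  11072^7593=9978
  11072^7594=10232  11072^7595=6614
Found 6614 at exponent 7595.

7595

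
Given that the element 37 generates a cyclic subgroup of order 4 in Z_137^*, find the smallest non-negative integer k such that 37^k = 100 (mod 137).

3

Successive powers of 37 modulo 137:
  37^0=1  37^1=37  37^2=136  37^3=100
So 37^3 ≡ 100 (mod 137), giving k = 3.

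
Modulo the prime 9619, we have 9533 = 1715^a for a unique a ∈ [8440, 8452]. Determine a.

Compute 1715^8440 mod 9619 = 2931, then multiply by 1715 repeatedly:
  1715^8440=2931  1715^8441=5547  1715^8442=9533
Found 9533 at exponent 8442.

8442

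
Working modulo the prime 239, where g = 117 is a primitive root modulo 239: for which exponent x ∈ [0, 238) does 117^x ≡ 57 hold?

223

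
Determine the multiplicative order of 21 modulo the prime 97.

The order of 21 must divide p − 1 = 96 = 2^5 · 3.
Divisors: 1, 2, 3, 4, 6, 8, 12, 16, 24, 32, 48, 96.
Check each in increasing order: 21^1 ≡ 21;  21^2 ≡ 53;  21^3 ≡ 46;  21^4 ≡ 93;  21^6 ≡ 79;  21^8 ≡ 16;  21^12 ≡ 33;  21^16 ≡ 62;  21^24 ≡ 22;  21^32 ≡ 61;  21^48 ≡ 96;  21^96 ≡ 1.
Smallest exponent giving 1 is 96.

96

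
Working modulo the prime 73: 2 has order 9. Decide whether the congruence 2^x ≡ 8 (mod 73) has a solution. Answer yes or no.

yes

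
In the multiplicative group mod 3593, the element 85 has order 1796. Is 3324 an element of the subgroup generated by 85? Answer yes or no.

yes

3324 ∈ ⟨85⟩ iff 3324^1796 ≡ 1 (mod 3593), since |⟨85⟩| = 1796.
3324^1796 mod 3593 = 1.
Since 1 = 1, 3324 lies in the subgroup.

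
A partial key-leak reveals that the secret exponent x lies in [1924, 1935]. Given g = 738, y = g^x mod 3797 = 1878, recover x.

1935

Compute 738^1924 mod 3797 = 761, then multiply by 738 repeatedly:
  738^1924=761  738^1925=3459  738^1926=1158  738^1927=279  738^1928=864
  738^1929=3533  738^1930=2612  738^1931=2577  738^1932=3326  738^1933=1726
  738^1934=1793  738^1935=1878
Found 1878 at exponent 1935.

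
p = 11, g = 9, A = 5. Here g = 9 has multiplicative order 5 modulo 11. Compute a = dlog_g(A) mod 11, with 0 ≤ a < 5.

4

Successive powers of 9 modulo 11:
  9^0=1  9^1=9  9^2=4  9^3=3  9^4=5
So 9^4 ≡ 5 (mod 11), giving a = 4.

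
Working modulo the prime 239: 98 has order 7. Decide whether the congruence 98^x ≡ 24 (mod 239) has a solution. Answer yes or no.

yes

⟨98⟩ has order 7; its elements mod 239 are {1, 10, 24, 44, 98, 100, 201}.
24 is in this set.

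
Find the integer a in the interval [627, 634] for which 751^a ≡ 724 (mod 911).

633

Compute 751^627 mod 911 = 597, then multiply by 751 repeatedly:
  751^627=597  751^628=135  751^629=264  751^630=577  751^631=602
  751^632=246  751^633=724
Found 724 at exponent 633.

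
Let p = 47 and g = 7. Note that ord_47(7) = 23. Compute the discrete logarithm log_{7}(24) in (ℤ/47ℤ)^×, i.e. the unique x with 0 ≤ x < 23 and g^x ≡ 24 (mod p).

Successive powers of 7 modulo 47:
  7^0=1  7^1=7  7^2=2  7^3=14  7^4=4  7^5=28
  7^6=8  7^7=9  7^8=16  7^9=18  7^10=32  7^11=36
  7^12=17  7^13=25  7^14=34  7^15=3  7^16=21  7^17=6
  7^18=42  7^19=12  7^20=37  7^21=24
So 7^21 ≡ 24 (mod 47), giving x = 21.

21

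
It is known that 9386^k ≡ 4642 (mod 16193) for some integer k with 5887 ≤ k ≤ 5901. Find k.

5897

Compute 9386^5887 mod 16193 = 15275, then multiply by 9386 repeatedly:
  9386^5887=15275  9386^5888=14521  9386^5889=13818  9386^5890=6011  9386^5891=2834
  9386^5892=11018  9386^5893=6450  9386^5894=10266  9386^5895=8326  9386^5896=418
  9386^5897=4642
Found 4642 at exponent 5897.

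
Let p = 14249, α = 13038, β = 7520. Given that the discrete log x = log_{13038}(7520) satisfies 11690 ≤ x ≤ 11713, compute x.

11700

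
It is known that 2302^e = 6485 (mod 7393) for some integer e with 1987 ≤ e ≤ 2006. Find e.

Compute 2302^1987 mod 7393 = 4068, then multiply by 2302 repeatedly:
  2302^1987=4068  2302^1988=4998  2302^1989=1888  2302^1990=6485
Found 6485 at exponent 1990.

1990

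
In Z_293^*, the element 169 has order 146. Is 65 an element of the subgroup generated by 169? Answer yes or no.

65 ∈ ⟨169⟩ iff 65^146 ≡ 1 (mod 293), since |⟨169⟩| = 146.
65^146 mod 293 = 1.
Since 1 = 1, 65 lies in the subgroup.

yes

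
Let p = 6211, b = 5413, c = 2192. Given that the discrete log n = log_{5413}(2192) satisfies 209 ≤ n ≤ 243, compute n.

Compute 5413^209 mod 6211 = 769, then multiply by 5413 repeatedly:
  5413^209=769  5413^210=1227  5413^211=2192
Found 2192 at exponent 211.

211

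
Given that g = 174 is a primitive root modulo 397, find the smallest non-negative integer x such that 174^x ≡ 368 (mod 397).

62

Baby-step giant-step with m = ceil(sqrt(396)) = 20.
Baby table (174^j mod 397 for j=0..19):
  0:1  1:174  2:104  3:231  4:97  5:204  6:163  7:175
  8:278  9:335  10:328  11:301  12:367  13:338  14:56  15:216
  16:266  17:232  18:271  19:308
Giant step factor: 174^(-20) ≡ 132 (mod 397).
Scan 368·132^i mod 397 for i = 0, 1, …:
  i=0: 368   i=1: 142   i=2: 85   i=3: 104
Match at i=3, j=2: x = 3·20 + 2 = 62.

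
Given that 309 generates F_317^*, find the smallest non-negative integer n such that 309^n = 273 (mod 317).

44

Baby-step giant-step with m = ceil(sqrt(316)) = 18.
Baby table (309^j mod 317 for j=0..17):
  0:1  1:309  2:64  3:122  4:292  5:200  6:302  7:120
  8:308  9:72  10:58  11:170  12:225  13:102  14:135  15:188
  16:81  17:303
Giant step factor: 309^(-18) ≡ 167 (mod 317).
Scan 273·167^i mod 317 for i = 0, 1, …:
  i=0: 273   i=1: 260   i=2: 308
Match at i=2, j=8: n = 2·18 + 8 = 44.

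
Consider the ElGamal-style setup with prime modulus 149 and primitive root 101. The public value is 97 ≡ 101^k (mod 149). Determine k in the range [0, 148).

25

Baby-step giant-step with m = ceil(sqrt(148)) = 13.
Baby table (101^j mod 149 for j=0..12):
  0:1  1:101  2:69  3:115  4:142  5:38  6:113  7:89
  8:49  9:32  10:103  11:122  12:104
Giant step factor: 101^(-13) ≡ 147 (mod 149).
Scan 97·147^i mod 149 for i = 0, 1, …:
  i=0: 97   i=1: 104
Match at i=1, j=12: k = 1·13 + 12 = 25.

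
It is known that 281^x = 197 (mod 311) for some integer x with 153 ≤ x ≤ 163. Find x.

Compute 281^153 mod 311 = 66, then multiply by 281 repeatedly:
  281^153=66  281^154=197
Found 197 at exponent 154.

154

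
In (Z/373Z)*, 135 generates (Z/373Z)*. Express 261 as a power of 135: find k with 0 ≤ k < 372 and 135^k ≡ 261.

340

Baby-step giant-step with m = ceil(sqrt(372)) = 20.
Baby table (135^j mod 373 for j=0..19):
  0:1  1:135  2:321  3:67  4:93  5:246  6:13  7:263
  8:70  9:125  10:90  11:214  12:169  13:62  14:164  15:133
  16:51  17:171  18:332  19:60
Giant step factor: 135^(-20) ≡ 95 (mod 373).
Scan 261·95^i mod 373 for i = 0, 1, …:
  i=0: 261   i=1: 177   i=2: 30   i=3: 239
  i=4: 325   i=5: 289   i=6: 226   i=7: 209
  i=8: 86   i=9: 337     …   i=16: 267
  i=17: 1
Match at i=17, j=0: k = 17·20 + 0 = 340.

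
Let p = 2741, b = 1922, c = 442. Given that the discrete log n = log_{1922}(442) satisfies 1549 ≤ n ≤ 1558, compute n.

1550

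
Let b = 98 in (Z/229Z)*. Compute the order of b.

The order of 98 must divide p − 1 = 228 = 2^2 · 3 · 19.
Divisors: 1, 2, 3, 4, 6, 12, 19, 38, 57, 76, 114, 228.
Check each in increasing order: 98^1 ≡ 98;  98^2 ≡ 215;  98^3 ≡ 2;  98^4 ≡ 196;  98^6 ≡ 4;  98^12 ≡ 16;  98^19 ≡ 89;  98^38 ≡ 135;  98^57 ≡ 107;  98^76 ≡ 134;  98^114 ≡ 228;  98^228 ≡ 1.
Smallest exponent giving 1 is 228.

228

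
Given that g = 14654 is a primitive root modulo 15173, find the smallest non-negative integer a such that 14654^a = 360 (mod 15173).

26

Successive powers of 14654 modulo 15173:
  14654^0=1  14654^1=14654  14654^2=11420  14654^3=5663  14654^4=4465  14654^5=4134
  14654^6=9020  14654^7=7077  14654^8=14076  14654^9=7942  14654^10=5158  14654^11=8619
  14654^12=2774  14654^13=1729  14654^14=13029  14654^15=5107  14654^16=4742  14654^17=12101
  14654^18=1203  14654^19=12909  14654^20=6695  14654^21=15085  14654^22=153  14654^23=11631
  14654^24=2365  14654^25=1578  14654^26=360
So 14654^26 ≡ 360 (mod 15173), giving a = 26.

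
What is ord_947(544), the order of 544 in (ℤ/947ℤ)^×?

The order of 544 must divide p − 1 = 946 = 2 · 11 · 43.
Divisors: 1, 2, 11, 22, 43, 86, 473, 946.
Check each in increasing order: 544^1 ≡ 544;  544^2 ≡ 472;  544^11 ≡ 604;  544^22 ≡ 221;  544^43 ≡ 1.
Smallest exponent giving 1 is 43.

43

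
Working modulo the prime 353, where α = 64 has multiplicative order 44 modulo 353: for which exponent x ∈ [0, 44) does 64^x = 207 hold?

39

Baby-step giant-step with m = ceil(sqrt(44)) = 7.
Baby table (64^j mod 353 for j=0..6):
  0:1  1:64  2:213  3:218  4:185  5:191  6:222
Giant step factor: 64^(-7) ≡ 349 (mod 353).
Scan 207·349^i mod 353 for i = 0, 1, …:
  i=0: 207   i=1: 231   i=2: 135   i=3: 166
  i=4: 42   i=5: 185
Match at i=5, j=4: x = 5·7 + 4 = 39.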